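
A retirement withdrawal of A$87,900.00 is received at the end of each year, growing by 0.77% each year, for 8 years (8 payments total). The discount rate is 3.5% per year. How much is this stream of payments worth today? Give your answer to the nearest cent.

A$619,899.05

Periodic rate r = 0.035 per year.
Growing ordinary annuity: PV = PMT₁ × [1 − ((1+g)/(1+r))^n] / (r − g) = 87,900 × [1 − ((1+0.0077)/(1+r))^8] / (r − 0.0077) = A$619,899.05.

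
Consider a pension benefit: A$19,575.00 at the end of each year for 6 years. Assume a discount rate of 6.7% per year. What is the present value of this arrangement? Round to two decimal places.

A$94,175.46

This is an ordinary annuity: 6 payments of A$19,575.00 at the end of each year.
Periodic rate r = 0.067 per year.
PV = PMT × [(1 − (1+r)^−n)/r] = 19,575 × [1 − (1+r)^−6] / r = A$94,175.46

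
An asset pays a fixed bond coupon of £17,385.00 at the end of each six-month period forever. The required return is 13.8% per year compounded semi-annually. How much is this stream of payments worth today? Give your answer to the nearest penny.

£251,956.52

Periodic rate r = 0.138/2 per half-year.
Level perpetuity: PV = PMT / r = 17,385 / (0.138/2) = £251,956.52.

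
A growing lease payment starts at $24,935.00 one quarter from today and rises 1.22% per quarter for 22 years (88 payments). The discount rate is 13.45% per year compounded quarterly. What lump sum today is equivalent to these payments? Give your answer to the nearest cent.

$979,588.37

Periodic rate r = 0.1345/4 per quarter; n is counted in quarters.
Growing ordinary annuity: PV = PMT₁ × [1 − ((1+g)/(1+r))^n] / (r − g) = 24,935 × [1 − ((1+0.0122)/(1+r))^88] / (r − 0.0122) = $979,588.37.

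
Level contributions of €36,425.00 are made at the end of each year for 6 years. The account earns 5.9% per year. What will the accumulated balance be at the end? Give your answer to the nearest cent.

This is an ordinary annuity: 6 deposits of €36,425.00 at the end of each year.
Periodic rate r = 0.059 per year.
FV = PMT × [((1+r)^n − 1)/r] = 36,425 × [(1+r)^6 − 1] / r = €253,436.92

€253,436.92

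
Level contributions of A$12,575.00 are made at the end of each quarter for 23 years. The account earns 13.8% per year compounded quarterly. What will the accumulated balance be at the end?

This is an ordinary annuity: 92 deposits of A$12,575.00 at the end of each quarter.
Periodic rate r = 0.138/4 per quarter; n is counted in quarters.
FV = PMT × [((1+r)^n − 1)/r] = 12,575 × [(1+r)^92 − 1] / r = A$7,893,879.19

A$7,893,879.19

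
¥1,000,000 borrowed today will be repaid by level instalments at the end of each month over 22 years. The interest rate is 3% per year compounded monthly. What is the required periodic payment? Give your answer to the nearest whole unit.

Level ordinary annuity; solve PV = PMT × [(1 − (1+r)^−n)/r] for PMT.
Periodic rate r = 0.03/12 per month; n is counted in months.
With n = 264: PMT = 1,000,000 / ([(1 − (1+r)^−n)/r]) = ¥5,179

¥5,179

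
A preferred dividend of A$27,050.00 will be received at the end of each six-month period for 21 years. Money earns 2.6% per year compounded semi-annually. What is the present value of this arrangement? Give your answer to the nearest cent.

A$871,209.80

This is an ordinary annuity: 42 payments of A$27,050.00 at the end of each six-month period.
Periodic rate r = 0.026/2 per half-year; n is counted in half-years.
PV = PMT × [(1 − (1+r)^−n)/r] = 27,050 × [1 − (1+r)^−42] / r = A$871,209.80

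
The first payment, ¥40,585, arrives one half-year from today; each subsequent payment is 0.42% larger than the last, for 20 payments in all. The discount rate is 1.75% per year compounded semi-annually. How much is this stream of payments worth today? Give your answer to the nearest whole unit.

¥771,095

Periodic rate r = 0.0175/2 per half-year; n is counted in half-years.
Growing ordinary annuity: PV = PMT₁ × [1 − ((1+g)/(1+r))^n] / (r − g) = 40,585 × [1 − ((1+0.0042)/(1+r))^20] / (r − 0.0042) = ¥771,095.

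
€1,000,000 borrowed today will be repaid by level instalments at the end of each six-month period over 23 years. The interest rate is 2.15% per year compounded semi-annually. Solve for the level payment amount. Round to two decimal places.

€27,669.63

Level ordinary annuity; solve PV = PMT × [(1 − (1+r)^−n)/r] for PMT.
Periodic rate r = 0.0215/2 per half-year; n is counted in half-years.
With n = 46: PMT = 1,000,000 / ([(1 − (1+r)^−n)/r]) = €27,669.63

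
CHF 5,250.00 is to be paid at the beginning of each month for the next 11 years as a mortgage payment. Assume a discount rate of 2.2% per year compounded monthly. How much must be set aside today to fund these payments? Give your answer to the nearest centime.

This is an annuity due: 132 payments of CHF 5,250.00 at the beginning of each month.
Periodic rate r = 0.022/12 per month; n is counted in months.
PV = PMT × [(1 − (1+r)^−n)/r] × (1+r) = 5,250 × [1 − (1+r)^−132] / r × (1+r) = CHF 616,150.33

CHF 616,150.33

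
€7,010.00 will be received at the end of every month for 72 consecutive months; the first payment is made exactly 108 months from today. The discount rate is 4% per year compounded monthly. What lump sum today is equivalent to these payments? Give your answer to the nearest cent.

€313,831.55

Ordinary annuity of 72 payments, first payment at period 108.
Periodic rate r = 0.04/12 per month; n is counted in months.
The ordinary-annuity PV formula values the stream one period before the first payment (period 107); discount that back 107 periods:
PV₀ = 7,010 × [1 − (1+r)^−72] / r × (1+r)^−107 = €313,831.55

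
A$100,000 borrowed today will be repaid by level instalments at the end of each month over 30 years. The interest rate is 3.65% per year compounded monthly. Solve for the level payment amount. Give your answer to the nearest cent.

A$457.46

Level ordinary annuity; solve PV = PMT × [(1 − (1+r)^−n)/r] for PMT.
Periodic rate r = 0.0365/12 per month; n is counted in months.
With n = 360: PMT = 100,000 / ([(1 − (1+r)^−n)/r]) = A$457.46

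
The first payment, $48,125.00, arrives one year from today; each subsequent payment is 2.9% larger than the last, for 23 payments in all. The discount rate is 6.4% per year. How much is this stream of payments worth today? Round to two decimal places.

Periodic rate r = 0.064 per year.
Growing ordinary annuity: PV = PMT₁ × [1 − ((1+g)/(1+r))^n] / (r − g) = 48,125 × [1 − ((1+0.029)/(1+r))^23] / (r − 0.029) = $737,912.81.

$737,912.81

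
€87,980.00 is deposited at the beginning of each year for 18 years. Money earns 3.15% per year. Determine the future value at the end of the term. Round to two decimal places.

€2,153,880.57

This is an annuity due: 18 deposits of €87,980.00 at the beginning of each year.
Periodic rate r = 0.0315 per year.
FV = PMT × [((1+r)^n − 1)/r] × (1+r) = 87,980 × [(1+r)^18 − 1] / r × (1+r) = €2,153,880.57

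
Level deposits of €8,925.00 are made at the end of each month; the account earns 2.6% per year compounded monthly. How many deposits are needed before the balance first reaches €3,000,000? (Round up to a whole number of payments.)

253 payments

Periodic rate r = 0.026/12 per month; n is counted in months.
Ordinary annuity FV: 3,000,000 = 8,925 × [((1+r)^n − 1)/r].
(1+r)^n = 1 + 3,000,000 × r / 8,925, so n = ln(1 + 3,000,000·r/8,925) / ln(1+r) = 252.80.
Round up to a whole number of payments: n = 253.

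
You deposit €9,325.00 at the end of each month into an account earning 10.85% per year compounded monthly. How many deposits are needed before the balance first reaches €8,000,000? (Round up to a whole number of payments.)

242 payments

Periodic rate r = 0.1085/12 per month; n is counted in months.
Ordinary annuity FV: 8,000,000 = 9,325 × [((1+r)^n − 1)/r].
(1+r)^n = 1 + 8,000,000 × r / 9,325, so n = ln(1 + 8,000,000·r/9,325) / ln(1+r) = 241.07.
Round up to a whole number of payments: n = 242.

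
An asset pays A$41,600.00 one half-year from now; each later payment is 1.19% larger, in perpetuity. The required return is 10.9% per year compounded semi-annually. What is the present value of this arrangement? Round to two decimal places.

A$976,525.82

Periodic rate r = 0.109/2 per half-year.
Growing perpetuity (Gordon): PV = PMT₁ / (r − g) = 41,600 / (r − 0.0119) = A$976,525.82.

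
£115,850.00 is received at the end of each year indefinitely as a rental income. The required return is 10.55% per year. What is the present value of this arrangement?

Periodic rate r = 0.1055 per year.
Level perpetuity: PV = PMT / r = 115,850 / (0.1055) = £1,098,104.27.

£1,098,104.27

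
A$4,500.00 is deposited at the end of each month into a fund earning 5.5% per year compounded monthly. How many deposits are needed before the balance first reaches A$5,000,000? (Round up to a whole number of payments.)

396 payments

Periodic rate r = 0.055/12 per month; n is counted in months.
Ordinary annuity FV: 5,000,000 = 4,500 × [((1+r)^n − 1)/r].
(1+r)^n = 1 + 5,000,000 × r / 4,500, so n = ln(1 + 5,000,000·r/4,500) / ln(1+r) = 395.17.
Round up to a whole number of payments: n = 396.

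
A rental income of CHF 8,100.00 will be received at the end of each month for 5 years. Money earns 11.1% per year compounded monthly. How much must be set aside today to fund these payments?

CHF 371,690.45

This is an ordinary annuity: 60 payments of CHF 8,100.00 at the end of each month.
Periodic rate r = 0.111/12 per month; n is counted in months.
PV = PMT × [(1 − (1+r)^−n)/r] = 8,100 × [1 − (1+r)^−60] / r = CHF 371,690.45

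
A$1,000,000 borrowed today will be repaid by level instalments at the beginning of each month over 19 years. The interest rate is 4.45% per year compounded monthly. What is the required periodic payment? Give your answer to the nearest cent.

A$6,481.98

Level annuity due; solve PV = PMT × [(1 − (1+r)^−n)/r] × (1+r) for PMT.
Periodic rate r = 0.0445/12 per month; n is counted in months.
With n = 228: PMT = 1,000,000 / ([(1 − (1+r)^−n)/r] × (1+r)) = A$6,481.98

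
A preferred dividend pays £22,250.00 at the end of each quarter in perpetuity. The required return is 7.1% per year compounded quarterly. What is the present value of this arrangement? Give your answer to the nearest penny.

£1,253,521.13

Periodic rate r = 0.071/4 per quarter.
Level perpetuity: PV = PMT / r = 22,250 / (0.071/4) = £1,253,521.13.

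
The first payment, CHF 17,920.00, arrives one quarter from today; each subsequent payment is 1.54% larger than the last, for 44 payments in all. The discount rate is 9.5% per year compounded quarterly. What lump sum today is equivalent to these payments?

Periodic rate r = 0.095/4 per quarter; n is counted in quarters.
Growing ordinary annuity: PV = PMT₁ × [1 − ((1+g)/(1+r))^n] / (r − g) = 17,920 × [1 − ((1+0.0154)/(1+r))^44] / (r − 0.0154) = CHF 649,340.51.

CHF 649,340.51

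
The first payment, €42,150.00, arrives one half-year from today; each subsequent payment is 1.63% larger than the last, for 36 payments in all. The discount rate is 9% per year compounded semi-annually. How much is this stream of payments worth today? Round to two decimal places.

Periodic rate r = 0.09/2 per half-year; n is counted in half-years.
Growing ordinary annuity: PV = PMT₁ × [1 − ((1+g)/(1+r))^n] / (r − g) = 42,150 × [1 − ((1+0.0163)/(1+r))^36] / (r − 0.0163) = €929,728.26.

€929,728.26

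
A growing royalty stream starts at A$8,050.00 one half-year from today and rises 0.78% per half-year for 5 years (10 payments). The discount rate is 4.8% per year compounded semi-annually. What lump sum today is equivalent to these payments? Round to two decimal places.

A$73,246.38

Periodic rate r = 0.048/2 per half-year; n is counted in half-years.
Growing ordinary annuity: PV = PMT₁ × [1 − ((1+g)/(1+r))^n] / (r − g) = 8,050 × [1 − ((1+0.0078)/(1+r))^10] / (r − 0.0078) = A$73,246.38.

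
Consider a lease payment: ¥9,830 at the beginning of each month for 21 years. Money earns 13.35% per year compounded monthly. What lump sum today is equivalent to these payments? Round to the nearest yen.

This is an annuity due: 252 payments of ¥9,830 at the beginning of each month.
Periodic rate r = 0.1335/12 per month; n is counted in months.
PV = PMT × [(1 − (1+r)^−n)/r] × (1+r) = 9,830 × [1 − (1+r)^−252] / r × (1+r) = ¥838,441

¥838,441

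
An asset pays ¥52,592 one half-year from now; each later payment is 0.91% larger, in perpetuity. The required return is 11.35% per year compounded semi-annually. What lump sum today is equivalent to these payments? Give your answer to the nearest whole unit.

Periodic rate r = 0.1135/2 per half-year.
Growing perpetuity (Gordon): PV = PMT₁ / (r − g) = 52,592 / (r − 0.0091) = ¥1,103,715.

¥1,103,715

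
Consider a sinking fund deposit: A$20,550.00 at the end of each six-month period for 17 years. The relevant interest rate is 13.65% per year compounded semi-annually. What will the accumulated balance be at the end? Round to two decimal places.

A$2,540,663.87

This is an ordinary annuity: 34 deposits of A$20,550.00 at the end of each six-month period.
Periodic rate r = 0.1365/2 per half-year; n is counted in half-years.
FV = PMT × [((1+r)^n − 1)/r] = 20,550 × [(1+r)^34 − 1] / r = A$2,540,663.87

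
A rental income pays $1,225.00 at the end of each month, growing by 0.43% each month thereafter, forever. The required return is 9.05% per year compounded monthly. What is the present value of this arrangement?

Periodic rate r = 0.0905/12 per month.
Growing perpetuity (Gordon): PV = PMT₁ / (r − g) = 1,225 / (r − 0.0043) = $377,892.03.

$377,892.03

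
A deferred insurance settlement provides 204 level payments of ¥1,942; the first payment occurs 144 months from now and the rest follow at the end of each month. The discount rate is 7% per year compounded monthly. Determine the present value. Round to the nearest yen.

¥100,676

Ordinary annuity of 204 payments, first payment at period 144.
Periodic rate r = 0.07/12 per month; n is counted in months.
The ordinary-annuity PV formula values the stream one period before the first payment (period 143); discount that back 143 periods:
PV₀ = 1,942 × [1 − (1+r)^−204] / r × (1+r)^−143 = ¥100,676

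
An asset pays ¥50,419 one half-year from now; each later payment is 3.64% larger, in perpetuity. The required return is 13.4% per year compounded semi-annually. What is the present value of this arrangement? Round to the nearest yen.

¥1,647,680

Periodic rate r = 0.134/2 per half-year.
Growing perpetuity (Gordon): PV = PMT₁ / (r − g) = 50,419 / (r − 0.0364) = ¥1,647,680.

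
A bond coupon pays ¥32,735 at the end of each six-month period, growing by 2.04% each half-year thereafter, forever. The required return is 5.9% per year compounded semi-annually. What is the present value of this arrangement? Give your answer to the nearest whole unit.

¥3,597,253

Periodic rate r = 0.059/2 per half-year.
Growing perpetuity (Gordon): PV = PMT₁ / (r − g) = 32,735 / (r − 0.0204) = ¥3,597,253.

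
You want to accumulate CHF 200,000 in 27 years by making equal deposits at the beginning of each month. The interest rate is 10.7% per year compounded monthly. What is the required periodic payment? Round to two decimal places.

Level annuity due; solve FV = PMT × [((1+r)^n − 1)/r] × (1+r) for PMT.
Periodic rate r = 0.107/12 per month; n is counted in months.
With n = 324: PMT = 200,000 / ([((1+r)^n − 1)/r] × (1+r)) = CHF 105.55

CHF 105.55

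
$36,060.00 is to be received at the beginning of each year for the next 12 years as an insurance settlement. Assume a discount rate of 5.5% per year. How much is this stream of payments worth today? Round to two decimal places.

$327,876.86

This is an annuity due: 12 payments of $36,060.00 at the beginning of each year.
Periodic rate r = 0.055 per year.
PV = PMT × [(1 − (1+r)^−n)/r] × (1+r) = 36,060 × [1 − (1+r)^−12] / r × (1+r) = $327,876.86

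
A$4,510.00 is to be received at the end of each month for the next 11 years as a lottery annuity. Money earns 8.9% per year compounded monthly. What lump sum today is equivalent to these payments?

This is an ordinary annuity: 132 payments of A$4,510.00 at the end of each month.
Periodic rate r = 0.089/12 per month; n is counted in months.
PV = PMT × [(1 − (1+r)^−n)/r] = 4,510 × [1 − (1+r)^−132] / r = A$378,811.87

A$378,811.87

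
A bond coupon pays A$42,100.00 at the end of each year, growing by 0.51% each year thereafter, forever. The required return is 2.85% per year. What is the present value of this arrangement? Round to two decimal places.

Periodic rate r = 0.0285 per year.
Growing perpetuity (Gordon): PV = PMT₁ / (r − g) = 42,100 / (r − 0.0051) = A$1,799,145.30.

A$1,799,145.30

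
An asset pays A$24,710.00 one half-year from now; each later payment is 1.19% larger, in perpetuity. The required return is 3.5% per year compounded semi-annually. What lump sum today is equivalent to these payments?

A$4,412,500.00

Periodic rate r = 0.035/2 per half-year.
Growing perpetuity (Gordon): PV = PMT₁ / (r − g) = 24,710 / (r − 0.0119) = A$4,412,500.00.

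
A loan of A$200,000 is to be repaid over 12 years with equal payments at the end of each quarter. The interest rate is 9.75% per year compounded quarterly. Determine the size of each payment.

Level ordinary annuity; solve PV = PMT × [(1 − (1+r)^−n)/r] for PMT.
Periodic rate r = 0.0975/4 per quarter; n is counted in quarters.
With n = 48: PMT = 200,000 / ([(1 − (1+r)^−n)/r]) = A$7,114.22

A$7,114.22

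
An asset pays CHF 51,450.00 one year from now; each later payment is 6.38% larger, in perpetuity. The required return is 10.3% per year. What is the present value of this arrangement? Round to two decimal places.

CHF 1,312,500.00

Periodic rate r = 0.103 per year.
Growing perpetuity (Gordon): PV = PMT₁ / (r − g) = 51,450 / (r − 0.0638) = CHF 1,312,500.00.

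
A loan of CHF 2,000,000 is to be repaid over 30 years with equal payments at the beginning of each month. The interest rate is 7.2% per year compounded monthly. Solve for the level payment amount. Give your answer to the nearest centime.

CHF 13,494.80

Level annuity due; solve PV = PMT × [(1 − (1+r)^−n)/r] × (1+r) for PMT.
Periodic rate r = 0.072/12 per month; n is counted in months.
With n = 360: PMT = 2,000,000 / ([(1 − (1+r)^−n)/r] × (1+r)) = CHF 13,494.80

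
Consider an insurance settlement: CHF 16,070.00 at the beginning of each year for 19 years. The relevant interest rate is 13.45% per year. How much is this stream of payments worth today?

CHF 123,223.83

This is an annuity due: 19 payments of CHF 16,070.00 at the beginning of each year.
Periodic rate r = 0.1345 per year.
PV = PMT × [(1 − (1+r)^−n)/r] × (1+r) = 16,070 × [1 − (1+r)^−19] / r × (1+r) = CHF 123,223.83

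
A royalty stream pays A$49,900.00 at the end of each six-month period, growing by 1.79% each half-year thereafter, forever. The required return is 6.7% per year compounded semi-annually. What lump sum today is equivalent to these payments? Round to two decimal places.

A$3,198,717.95

Periodic rate r = 0.067/2 per half-year.
Growing perpetuity (Gordon): PV = PMT₁ / (r − g) = 49,900 / (r − 0.0179) = A$3,198,717.95.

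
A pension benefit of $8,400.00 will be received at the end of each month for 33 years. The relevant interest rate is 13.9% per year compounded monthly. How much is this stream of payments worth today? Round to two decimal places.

This is an ordinary annuity: 396 payments of $8,400.00 at the end of each month.
Periodic rate r = 0.139/12 per month; n is counted in months.
PV = PMT × [(1 − (1+r)^−n)/r] = 8,400 × [1 − (1+r)^−396] / r = $717,597.81

$717,597.81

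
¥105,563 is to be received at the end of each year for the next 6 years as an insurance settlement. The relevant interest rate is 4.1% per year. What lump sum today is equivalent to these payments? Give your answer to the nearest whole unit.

This is an ordinary annuity: 6 payments of ¥105,563 at the end of each year.
Periodic rate r = 0.041 per year.
PV = PMT × [(1 − (1+r)^−n)/r] = 105,563 × [1 − (1+r)^−6] / r = ¥551,579

¥551,579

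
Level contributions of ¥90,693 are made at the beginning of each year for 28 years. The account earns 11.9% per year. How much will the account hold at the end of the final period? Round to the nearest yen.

This is an annuity due: 28 deposits of ¥90,693 at the beginning of each year.
Periodic rate r = 0.119 per year.
FV = PMT × [((1+r)^n − 1)/r] × (1+r) = 90,693 × [(1+r)^28 − 1] / r × (1+r) = ¥19,012,673

¥19,012,673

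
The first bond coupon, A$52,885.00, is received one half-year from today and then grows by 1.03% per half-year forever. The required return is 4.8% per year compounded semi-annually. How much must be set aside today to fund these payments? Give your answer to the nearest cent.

A$3,860,218.98

Periodic rate r = 0.048/2 per half-year.
Growing perpetuity (Gordon): PV = PMT₁ / (r − g) = 52,885 / (r − 0.0103) = A$3,860,218.98.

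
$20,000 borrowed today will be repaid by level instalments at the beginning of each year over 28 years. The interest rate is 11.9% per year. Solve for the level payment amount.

$2,222.30

Level annuity due; solve PV = PMT × [(1 − (1+r)^−n)/r] × (1+r) for PMT.
Periodic rate r = 0.119 per year.
With n = 28: PMT = 20,000 / ([(1 − (1+r)^−n)/r] × (1+r)) = $2,222.30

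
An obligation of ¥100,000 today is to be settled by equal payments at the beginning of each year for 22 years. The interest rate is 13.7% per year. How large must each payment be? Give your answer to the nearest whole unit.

¥12,809

Level annuity due; solve PV = PMT × [(1 − (1+r)^−n)/r] × (1+r) for PMT.
Periodic rate r = 0.137 per year.
With n = 22: PMT = 100,000 / ([(1 − (1+r)^−n)/r] × (1+r)) = ¥12,809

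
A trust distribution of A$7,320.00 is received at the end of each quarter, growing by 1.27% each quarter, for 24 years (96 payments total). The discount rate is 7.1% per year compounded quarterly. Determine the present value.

A$550,357.74

Periodic rate r = 0.071/4 per quarter; n is counted in quarters.
Growing ordinary annuity: PV = PMT₁ × [1 − ((1+g)/(1+r))^n] / (r − g) = 7,320 × [1 − ((1+0.0127)/(1+r))^96] / (r − 0.0127) = A$550,357.74.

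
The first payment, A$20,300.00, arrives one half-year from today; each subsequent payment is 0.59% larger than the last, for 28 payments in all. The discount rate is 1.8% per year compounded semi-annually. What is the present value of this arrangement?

A$540,575.32

Periodic rate r = 0.018/2 per half-year; n is counted in half-years.
Growing ordinary annuity: PV = PMT₁ × [1 − ((1+g)/(1+r))^n] / (r − g) = 20,300 × [1 − ((1+0.0059)/(1+r))^28] / (r − 0.0059) = A$540,575.32.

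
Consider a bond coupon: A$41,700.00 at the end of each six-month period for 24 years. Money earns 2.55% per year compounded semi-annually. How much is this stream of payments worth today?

A$1,490,187.43

This is an ordinary annuity: 48 payments of A$41,700.00 at the end of each six-month period.
Periodic rate r = 0.0255/2 per half-year; n is counted in half-years.
PV = PMT × [(1 − (1+r)^−n)/r] = 41,700 × [1 − (1+r)^−48] / r = A$1,490,187.43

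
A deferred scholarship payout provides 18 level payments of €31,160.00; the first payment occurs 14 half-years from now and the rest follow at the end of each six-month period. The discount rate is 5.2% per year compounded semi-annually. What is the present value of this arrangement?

Ordinary annuity of 18 payments, first payment at period 14.
Periodic rate r = 0.052/2 per half-year; n is counted in half-years.
The ordinary-annuity PV formula values the stream one period before the first payment (period 13); discount that back 13 periods:
PV₀ = 31,160 × [1 − (1+r)^−18] / r × (1+r)^−13 = €317,613.01

€317,613.01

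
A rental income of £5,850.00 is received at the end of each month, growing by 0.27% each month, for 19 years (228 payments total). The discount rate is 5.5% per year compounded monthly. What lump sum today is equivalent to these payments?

£1,081,221.75

Periodic rate r = 0.055/12 per month; n is counted in months.
Growing ordinary annuity: PV = PMT₁ × [1 − ((1+g)/(1+r))^n] / (r − g) = 5,850 × [1 − ((1+0.0027)/(1+r))^228] / (r − 0.0027) = £1,081,221.75.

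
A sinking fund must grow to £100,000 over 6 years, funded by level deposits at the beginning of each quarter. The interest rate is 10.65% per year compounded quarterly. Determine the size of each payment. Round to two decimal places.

£2,951.07

Level annuity due; solve FV = PMT × [((1+r)^n − 1)/r] × (1+r) for PMT.
Periodic rate r = 0.1065/4 per quarter; n is counted in quarters.
With n = 24: PMT = 100,000 / ([((1+r)^n − 1)/r] × (1+r)) = £2,951.07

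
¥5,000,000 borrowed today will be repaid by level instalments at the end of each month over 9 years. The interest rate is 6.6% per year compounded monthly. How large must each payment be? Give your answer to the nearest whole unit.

¥61,523

Level ordinary annuity; solve PV = PMT × [(1 − (1+r)^−n)/r] for PMT.
Periodic rate r = 0.066/12 per month; n is counted in months.
With n = 108: PMT = 5,000,000 / ([(1 − (1+r)^−n)/r]) = ¥61,523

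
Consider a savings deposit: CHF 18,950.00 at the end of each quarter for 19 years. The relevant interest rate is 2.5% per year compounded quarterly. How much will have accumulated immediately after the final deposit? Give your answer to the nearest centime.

CHF 1,836,297.32

This is an ordinary annuity: 76 deposits of CHF 18,950.00 at the end of each quarter.
Periodic rate r = 0.025/4 per quarter; n is counted in quarters.
FV = PMT × [((1+r)^n − 1)/r] = 18,950 × [(1+r)^76 − 1] / r = CHF 1,836,297.32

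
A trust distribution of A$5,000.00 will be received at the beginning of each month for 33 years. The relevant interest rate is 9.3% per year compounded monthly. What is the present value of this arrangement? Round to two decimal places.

This is an annuity due: 396 payments of A$5,000.00 at the beginning of each month.
Periodic rate r = 0.093/12 per month; n is counted in months.
PV = PMT × [(1 − (1+r)^−n)/r] × (1+r) = 5,000 × [1 − (1+r)^−396] / r × (1+r) = A$619,590.29

A$619,590.29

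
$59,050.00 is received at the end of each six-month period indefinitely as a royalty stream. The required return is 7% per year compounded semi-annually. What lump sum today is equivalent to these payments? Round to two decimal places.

$1,687,142.86

Periodic rate r = 0.07/2 per half-year.
Level perpetuity: PV = PMT / r = 59,050 / (0.07/2) = $1,687,142.86.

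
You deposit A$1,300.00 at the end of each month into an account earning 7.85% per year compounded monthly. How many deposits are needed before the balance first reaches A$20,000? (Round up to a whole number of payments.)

15 payments

Periodic rate r = 0.0785/12 per month; n is counted in months.
Ordinary annuity FV: 20,000 = 1,300 × [((1+r)^n − 1)/r].
(1+r)^n = 1 + 20,000 × r / 1,300, so n = ln(1 + 20,000·r/1,300) / ln(1+r) = 14.71.
Round up to a whole number of payments: n = 15.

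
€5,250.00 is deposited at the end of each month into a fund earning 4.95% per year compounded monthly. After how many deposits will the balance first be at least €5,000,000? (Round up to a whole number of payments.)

388 payments

Periodic rate r = 0.0495/12 per month; n is counted in months.
Ordinary annuity FV: 5,000,000 = 5,250 × [((1+r)^n − 1)/r].
(1+r)^n = 1 + 5,000,000 × r / 5,250, so n = ln(1 + 5,000,000·r/5,250) / ln(1+r) = 387.48.
Round up to a whole number of payments: n = 388.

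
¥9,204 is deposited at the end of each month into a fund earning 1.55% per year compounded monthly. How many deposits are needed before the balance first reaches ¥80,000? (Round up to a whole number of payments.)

9 payments

Periodic rate r = 0.0155/12 per month; n is counted in months.
Ordinary annuity FV: 80,000 = 9,204 × [((1+r)^n − 1)/r].
(1+r)^n = 1 + 80,000 × r / 9,204, so n = ln(1 + 80,000·r/9,204) / ln(1+r) = 8.65.
Round up to a whole number of payments: n = 9.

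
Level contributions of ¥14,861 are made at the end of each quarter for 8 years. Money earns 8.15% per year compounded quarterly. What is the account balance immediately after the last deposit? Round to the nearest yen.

¥661,425

This is an ordinary annuity: 32 deposits of ¥14,861 at the end of each quarter.
Periodic rate r = 0.0815/4 per quarter; n is counted in quarters.
FV = PMT × [((1+r)^n − 1)/r] = 14,861 × [(1+r)^32 − 1] / r = ¥661,425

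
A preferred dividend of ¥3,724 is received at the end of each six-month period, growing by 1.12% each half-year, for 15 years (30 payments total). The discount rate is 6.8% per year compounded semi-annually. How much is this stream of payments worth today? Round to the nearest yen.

Periodic rate r = 0.068/2 per half-year; n is counted in half-years.
Growing ordinary annuity: PV = PMT₁ × [1 − ((1+g)/(1+r))^n] / (r − g) = 3,724 × [1 − ((1+0.0112)/(1+r))^30] / (r − 0.0112) = ¥79,663.

¥79,663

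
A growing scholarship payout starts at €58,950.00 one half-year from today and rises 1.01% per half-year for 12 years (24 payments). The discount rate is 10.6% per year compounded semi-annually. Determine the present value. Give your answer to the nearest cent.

€867,729.58

Periodic rate r = 0.106/2 per half-year; n is counted in half-years.
Growing ordinary annuity: PV = PMT₁ × [1 − ((1+g)/(1+r))^n] / (r − g) = 58,950 × [1 − ((1+0.0101)/(1+r))^24] / (r − 0.0101) = €867,729.58.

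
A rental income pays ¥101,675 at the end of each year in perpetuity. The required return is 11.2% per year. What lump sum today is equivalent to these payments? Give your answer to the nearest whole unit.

Periodic rate r = 0.112 per year.
Level perpetuity: PV = PMT / r = 101,675 / (0.112) = ¥907,812.

¥907,812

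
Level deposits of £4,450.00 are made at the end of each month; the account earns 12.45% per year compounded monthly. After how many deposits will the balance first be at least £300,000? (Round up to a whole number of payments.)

Periodic rate r = 0.1245/12 per month; n is counted in months.
Ordinary annuity FV: 300,000 = 4,450 × [((1+r)^n − 1)/r].
(1+r)^n = 1 + 300,000 × r / 4,450, so n = ln(1 + 300,000·r/4,450) / ln(1+r) = 51.38.
Round up to a whole number of payments: n = 52.

52 payments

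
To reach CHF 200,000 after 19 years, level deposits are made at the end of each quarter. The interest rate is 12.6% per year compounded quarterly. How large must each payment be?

Level ordinary annuity; solve FV = PMT × [((1+r)^n − 1)/r] for PMT.
Periodic rate r = 0.126/4 per quarter; n is counted in quarters.
With n = 76: PMT = 200,000 / ([((1+r)^n − 1)/r]) = CHF 659.00

CHF 659.00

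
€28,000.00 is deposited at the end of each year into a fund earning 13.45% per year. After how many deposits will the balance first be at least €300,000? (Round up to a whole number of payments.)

Periodic rate r = 0.1345 per year.
Ordinary annuity FV: 300,000 = 28,000 × [((1+r)^n − 1)/r].
(1+r)^n = 1 + 300,000 × r / 28,000, so n = ln(1 + 300,000·r/28,000) / ln(1+r) = 7.07.
Round up to a whole number of payments: n = 8.

8 payments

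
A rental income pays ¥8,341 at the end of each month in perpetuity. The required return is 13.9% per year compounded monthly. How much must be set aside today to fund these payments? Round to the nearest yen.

Periodic rate r = 0.139/12 per month.
Level perpetuity: PV = PMT / r = 8,341 / (0.139/12) = ¥720,086.

¥720,086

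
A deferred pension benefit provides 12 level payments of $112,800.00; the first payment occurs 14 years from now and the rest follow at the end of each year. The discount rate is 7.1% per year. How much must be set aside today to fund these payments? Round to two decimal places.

Ordinary annuity of 12 payments, first payment at period 14.
Periodic rate r = 0.071 per year.
The ordinary-annuity PV formula values the stream one period before the first payment (period 13); discount that back 13 periods:
PV₀ = 112,800 × [1 − (1+r)^−12] / r × (1+r)^−13 = $365,344.10

$365,344.10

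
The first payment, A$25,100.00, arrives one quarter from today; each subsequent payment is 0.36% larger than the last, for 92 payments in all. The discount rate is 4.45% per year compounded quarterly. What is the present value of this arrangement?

Periodic rate r = 0.0445/4 per quarter; n is counted in quarters.
Growing ordinary annuity: PV = PMT₁ × [1 − ((1+g)/(1+r))^n] / (r − g) = 25,100 × [1 − ((1+0.0036)/(1+r))^92] / (r − 0.0036) = A$1,657,898.77.

A$1,657,898.77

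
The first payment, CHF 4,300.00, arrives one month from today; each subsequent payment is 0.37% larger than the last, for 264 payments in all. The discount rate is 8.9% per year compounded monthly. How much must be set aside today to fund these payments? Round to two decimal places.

Periodic rate r = 0.089/12 per month; n is counted in months.
Growing ordinary annuity: PV = PMT₁ × [1 − ((1+g)/(1+r))^n] / (r − g) = 4,300 × [1 − ((1+0.0037)/(1+r))^264] / (r − 0.0037) = CHF 720,896.85.

CHF 720,896.85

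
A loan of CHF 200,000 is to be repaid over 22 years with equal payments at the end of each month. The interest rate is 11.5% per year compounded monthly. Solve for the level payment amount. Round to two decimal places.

CHF 2,084.75

Level ordinary annuity; solve PV = PMT × [(1 − (1+r)^−n)/r] for PMT.
Periodic rate r = 0.115/12 per month; n is counted in months.
With n = 264: PMT = 200,000 / ([(1 − (1+r)^−n)/r]) = CHF 2,084.75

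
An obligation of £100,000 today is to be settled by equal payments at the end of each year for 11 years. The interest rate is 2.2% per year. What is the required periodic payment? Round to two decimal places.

£10,334.39

Level ordinary annuity; solve PV = PMT × [(1 − (1+r)^−n)/r] for PMT.
Periodic rate r = 0.022 per year.
With n = 11: PMT = 100,000 / ([(1 − (1+r)^−n)/r]) = £10,334.39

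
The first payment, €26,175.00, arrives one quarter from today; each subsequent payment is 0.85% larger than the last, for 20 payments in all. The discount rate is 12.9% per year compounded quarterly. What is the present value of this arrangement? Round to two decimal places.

Periodic rate r = 0.129/4 per quarter; n is counted in quarters.
Growing ordinary annuity: PV = PMT₁ × [1 − ((1+g)/(1+r))^n] / (r − g) = 26,175 × [1 − ((1+0.0085)/(1+r))^20] / (r − 0.0085) = €410,205.32.

€410,205.32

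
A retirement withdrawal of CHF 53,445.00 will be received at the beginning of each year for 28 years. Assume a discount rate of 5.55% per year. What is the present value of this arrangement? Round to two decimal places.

This is an annuity due: 28 payments of CHF 53,445.00 at the beginning of each year.
Periodic rate r = 0.0555 per year.
PV = PMT × [(1 − (1+r)^−n)/r] × (1+r) = 53,445 × [1 − (1+r)^−28] / r × (1+r) = CHF 792,421.24

CHF 792,421.24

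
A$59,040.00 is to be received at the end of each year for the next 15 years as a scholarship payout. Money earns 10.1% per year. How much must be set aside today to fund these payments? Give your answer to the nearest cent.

A$446,511.20

This is an ordinary annuity: 15 payments of A$59,040.00 at the end of each year.
Periodic rate r = 0.101 per year.
PV = PMT × [(1 − (1+r)^−n)/r] = 59,040 × [1 − (1+r)^−15] / r = A$446,511.20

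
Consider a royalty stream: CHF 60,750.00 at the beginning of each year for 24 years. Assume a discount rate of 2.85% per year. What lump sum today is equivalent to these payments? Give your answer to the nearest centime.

This is an annuity due: 24 payments of CHF 60,750.00 at the beginning of each year.
Periodic rate r = 0.0285 per year.
PV = PMT × [(1 − (1+r)^−n)/r] × (1+r) = 60,750 × [1 − (1+r)^−24] / r × (1+r) = CHF 1,075,458.98

CHF 1,075,458.98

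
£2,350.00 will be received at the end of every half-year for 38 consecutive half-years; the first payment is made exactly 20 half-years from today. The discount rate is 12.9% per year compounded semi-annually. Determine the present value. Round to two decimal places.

Ordinary annuity of 38 payments, first payment at period 20.
Periodic rate r = 0.129/2 per half-year; n is counted in half-years.
The ordinary-annuity PV formula values the stream one period before the first payment (period 19); discount that back 19 periods:
PV₀ = 2,350 × [1 − (1+r)^−38] / r × (1+r)^−19 = £10,077.43

£10,077.43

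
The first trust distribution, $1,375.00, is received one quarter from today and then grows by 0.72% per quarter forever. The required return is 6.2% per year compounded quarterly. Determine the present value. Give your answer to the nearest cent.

$165,662.65

Periodic rate r = 0.062/4 per quarter.
Growing perpetuity (Gordon): PV = PMT₁ / (r − g) = 1,375 / (r − 0.0072) = $165,662.65.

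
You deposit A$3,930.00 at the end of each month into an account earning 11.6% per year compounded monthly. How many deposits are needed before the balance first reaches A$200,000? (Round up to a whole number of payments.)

42 payments

Periodic rate r = 0.116/12 per month; n is counted in months.
Ordinary annuity FV: 200,000 = 3,930 × [((1+r)^n − 1)/r].
(1+r)^n = 1 + 200,000 × r / 3,930, so n = ln(1 + 200,000·r/3,930) / ln(1+r) = 41.59.
Round up to a whole number of payments: n = 42.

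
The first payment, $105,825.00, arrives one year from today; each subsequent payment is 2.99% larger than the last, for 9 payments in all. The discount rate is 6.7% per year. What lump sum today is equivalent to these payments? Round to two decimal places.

$778,037.28

Periodic rate r = 0.067 per year.
Growing ordinary annuity: PV = PMT₁ × [1 − ((1+g)/(1+r))^n] / (r − g) = 105,825 × [1 − ((1+0.0299)/(1+r))^9] / (r − 0.0299) = $778,037.28.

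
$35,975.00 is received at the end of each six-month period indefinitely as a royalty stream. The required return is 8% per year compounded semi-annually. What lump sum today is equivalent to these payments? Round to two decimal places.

$899,375.00

Periodic rate r = 0.08/2 per half-year.
Level perpetuity: PV = PMT / r = 35,975 / (0.08/2) = $899,375.00.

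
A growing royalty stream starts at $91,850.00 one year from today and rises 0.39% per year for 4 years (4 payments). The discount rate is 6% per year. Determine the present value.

$320,046.01

Periodic rate r = 0.06 per year.
Growing ordinary annuity: PV = PMT₁ × [1 − ((1+g)/(1+r))^n] / (r − g) = 91,850 × [1 − ((1+0.0039)/(1+r))^4] / (r − 0.0039) = $320,046.01.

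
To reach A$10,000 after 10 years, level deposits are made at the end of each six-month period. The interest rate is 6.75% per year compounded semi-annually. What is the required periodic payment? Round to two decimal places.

Level ordinary annuity; solve FV = PMT × [((1+r)^n − 1)/r] for PMT.
Periodic rate r = 0.0675/2 per half-year; n is counted in half-years.
With n = 20: PMT = 10,000 / ([((1+r)^n − 1)/r]) = A$358.18

A$358.18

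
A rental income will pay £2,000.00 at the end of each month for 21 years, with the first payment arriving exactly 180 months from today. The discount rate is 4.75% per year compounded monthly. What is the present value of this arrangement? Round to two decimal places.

Ordinary annuity of 252 payments, first payment at period 180.
Periodic rate r = 0.0475/12 per month; n is counted in months.
The ordinary-annuity PV formula values the stream one period before the first payment (period 179); discount that back 179 periods:
PV₀ = 2,000 × [1 − (1+r)^−252] / r × (1+r)^−179 = £157,063.65

£157,063.65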